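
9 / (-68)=-9 / 68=-0.13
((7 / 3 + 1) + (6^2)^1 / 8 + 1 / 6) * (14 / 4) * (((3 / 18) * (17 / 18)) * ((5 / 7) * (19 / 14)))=4.27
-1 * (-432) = 432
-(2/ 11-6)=64/ 11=5.82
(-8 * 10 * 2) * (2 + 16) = -2880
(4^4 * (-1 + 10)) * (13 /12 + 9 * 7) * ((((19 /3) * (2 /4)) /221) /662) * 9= 2103984 /73151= 28.76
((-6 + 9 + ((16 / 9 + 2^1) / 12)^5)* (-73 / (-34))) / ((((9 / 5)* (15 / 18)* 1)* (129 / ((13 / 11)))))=1308590267621 / 33229313621856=0.04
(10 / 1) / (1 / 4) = 40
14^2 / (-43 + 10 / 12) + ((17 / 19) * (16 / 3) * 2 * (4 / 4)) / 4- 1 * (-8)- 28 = -321044 / 14421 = -22.26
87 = 87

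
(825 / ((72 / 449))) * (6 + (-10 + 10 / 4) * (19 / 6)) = -8766725 / 96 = -91320.05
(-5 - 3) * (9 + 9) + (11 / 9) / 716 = -927925 / 6444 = -144.00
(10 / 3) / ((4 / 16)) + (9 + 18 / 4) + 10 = 221 / 6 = 36.83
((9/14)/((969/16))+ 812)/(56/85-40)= -2294945/111188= -20.64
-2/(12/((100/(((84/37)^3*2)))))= -1266325/1778112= -0.71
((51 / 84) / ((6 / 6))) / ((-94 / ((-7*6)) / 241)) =12291 / 188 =65.38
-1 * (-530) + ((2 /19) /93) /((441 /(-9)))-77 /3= 43666691 /86583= 504.33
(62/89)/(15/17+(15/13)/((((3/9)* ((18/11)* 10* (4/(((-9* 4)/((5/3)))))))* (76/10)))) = 2082704/2188599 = 0.95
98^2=9604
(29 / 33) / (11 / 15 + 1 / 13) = 1885 / 1738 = 1.08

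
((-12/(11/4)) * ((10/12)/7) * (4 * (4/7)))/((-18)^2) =-160/43659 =-0.00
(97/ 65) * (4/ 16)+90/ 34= 13349/ 4420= 3.02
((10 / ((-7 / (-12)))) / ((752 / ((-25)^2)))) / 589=9375 / 387562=0.02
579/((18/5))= 965/6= 160.83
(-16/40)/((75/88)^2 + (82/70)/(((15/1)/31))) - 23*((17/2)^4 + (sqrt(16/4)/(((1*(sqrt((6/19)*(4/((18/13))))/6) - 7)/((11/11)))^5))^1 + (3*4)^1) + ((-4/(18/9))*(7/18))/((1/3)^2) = -481710516541841860700795790132921/4002760982306940005497931168 + 3589299749162979*sqrt(741)/312819592061937132832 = -120344.56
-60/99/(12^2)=-0.00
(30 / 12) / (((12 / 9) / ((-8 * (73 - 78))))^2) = 2250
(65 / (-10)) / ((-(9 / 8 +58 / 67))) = 3484 / 1067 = 3.27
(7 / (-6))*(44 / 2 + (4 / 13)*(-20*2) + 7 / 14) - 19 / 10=-10757 / 780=-13.79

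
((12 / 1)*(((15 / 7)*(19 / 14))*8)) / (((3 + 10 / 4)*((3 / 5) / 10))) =846.01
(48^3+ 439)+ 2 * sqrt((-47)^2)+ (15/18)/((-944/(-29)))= 629412145/5664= 111125.03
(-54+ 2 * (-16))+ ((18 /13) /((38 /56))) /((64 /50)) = -83393 /988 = -84.41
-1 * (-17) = 17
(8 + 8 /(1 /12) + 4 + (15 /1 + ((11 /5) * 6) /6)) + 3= 641 /5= 128.20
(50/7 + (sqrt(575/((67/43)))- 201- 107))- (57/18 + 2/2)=-12811/42 + 5 * sqrt(66263)/67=-285.81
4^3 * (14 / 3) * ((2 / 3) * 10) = 17920 / 9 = 1991.11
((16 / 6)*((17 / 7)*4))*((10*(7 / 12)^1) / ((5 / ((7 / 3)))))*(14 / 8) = 3332 / 27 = 123.41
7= 7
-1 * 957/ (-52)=957/ 52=18.40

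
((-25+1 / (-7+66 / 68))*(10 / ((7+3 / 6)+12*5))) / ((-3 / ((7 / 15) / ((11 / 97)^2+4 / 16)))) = 5436595472 / 2464098975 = 2.21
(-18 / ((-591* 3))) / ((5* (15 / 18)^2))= 72 / 24625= 0.00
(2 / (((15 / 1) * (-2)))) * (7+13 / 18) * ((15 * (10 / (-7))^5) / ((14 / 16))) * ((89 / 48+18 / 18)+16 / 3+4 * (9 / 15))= 84095000 / 151263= 555.95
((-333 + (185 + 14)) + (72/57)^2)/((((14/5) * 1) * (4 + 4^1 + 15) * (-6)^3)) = 119495/12554136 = 0.01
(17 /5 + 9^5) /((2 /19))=2804989 /5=560997.80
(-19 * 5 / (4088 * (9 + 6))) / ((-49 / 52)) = 247 / 150234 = 0.00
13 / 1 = 13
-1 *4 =-4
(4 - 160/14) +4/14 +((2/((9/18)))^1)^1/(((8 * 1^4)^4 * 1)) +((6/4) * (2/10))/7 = -36347/5120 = -7.10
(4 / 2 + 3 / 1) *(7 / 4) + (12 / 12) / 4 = 9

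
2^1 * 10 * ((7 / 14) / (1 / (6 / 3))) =20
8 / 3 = 2.67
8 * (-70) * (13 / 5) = -1456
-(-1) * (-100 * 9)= -900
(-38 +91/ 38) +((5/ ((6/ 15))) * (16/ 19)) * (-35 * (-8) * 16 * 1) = 1790647/ 38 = 47122.29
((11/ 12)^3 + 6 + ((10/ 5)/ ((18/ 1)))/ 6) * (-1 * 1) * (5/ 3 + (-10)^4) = -351988655/ 5184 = -67899.05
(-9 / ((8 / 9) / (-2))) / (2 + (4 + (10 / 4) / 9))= 729 / 226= 3.23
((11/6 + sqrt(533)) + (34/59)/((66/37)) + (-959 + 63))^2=1346982924213/1684804 - 1160209 * sqrt(533)/649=758217.43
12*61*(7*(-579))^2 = 12024424188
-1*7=-7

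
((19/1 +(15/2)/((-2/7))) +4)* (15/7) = -195/28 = -6.96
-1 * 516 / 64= -129 / 16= -8.06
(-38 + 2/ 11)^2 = 173056/ 121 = 1430.21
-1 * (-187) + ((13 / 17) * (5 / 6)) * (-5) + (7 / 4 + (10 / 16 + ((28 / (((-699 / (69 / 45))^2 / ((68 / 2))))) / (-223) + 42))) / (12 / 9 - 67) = 40096271965581463 / 218940251416200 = 183.14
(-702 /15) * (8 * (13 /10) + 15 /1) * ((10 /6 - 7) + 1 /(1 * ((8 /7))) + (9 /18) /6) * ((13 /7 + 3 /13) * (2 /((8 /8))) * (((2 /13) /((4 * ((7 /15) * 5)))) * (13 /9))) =7239 /14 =517.07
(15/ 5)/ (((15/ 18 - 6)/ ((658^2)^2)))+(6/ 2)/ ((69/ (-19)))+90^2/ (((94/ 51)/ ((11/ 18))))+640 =-3647554253191786/ 33511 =-108846475879.32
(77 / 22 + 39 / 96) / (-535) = -0.01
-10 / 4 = -5 / 2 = -2.50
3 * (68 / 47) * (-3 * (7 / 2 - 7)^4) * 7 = -2571471 / 188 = -13678.04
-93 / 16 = -5.81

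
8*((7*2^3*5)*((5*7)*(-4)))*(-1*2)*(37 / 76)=5801600 / 19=305347.37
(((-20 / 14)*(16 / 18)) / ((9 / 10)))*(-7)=800 / 81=9.88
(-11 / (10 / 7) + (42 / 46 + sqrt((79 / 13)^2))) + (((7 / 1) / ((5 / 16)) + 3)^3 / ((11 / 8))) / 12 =2448114593 / 2466750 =992.45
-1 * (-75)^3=421875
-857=-857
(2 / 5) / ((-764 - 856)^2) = 1 / 6561000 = 0.00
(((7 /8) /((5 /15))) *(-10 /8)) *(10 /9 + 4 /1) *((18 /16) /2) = -2415 /256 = -9.43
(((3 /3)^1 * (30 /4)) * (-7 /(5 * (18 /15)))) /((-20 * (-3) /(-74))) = 259 /24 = 10.79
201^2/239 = 40401/239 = 169.04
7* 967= 6769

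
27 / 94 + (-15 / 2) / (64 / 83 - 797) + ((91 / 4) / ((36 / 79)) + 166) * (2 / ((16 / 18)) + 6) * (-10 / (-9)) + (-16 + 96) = 614139819907 / 298184544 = 2059.60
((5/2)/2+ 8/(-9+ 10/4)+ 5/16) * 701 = 48369/208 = 232.54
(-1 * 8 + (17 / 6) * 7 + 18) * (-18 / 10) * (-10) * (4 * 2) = 4296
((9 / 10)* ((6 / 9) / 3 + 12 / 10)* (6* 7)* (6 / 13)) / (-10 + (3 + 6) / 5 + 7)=-1344 / 65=-20.68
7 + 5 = 12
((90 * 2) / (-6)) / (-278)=15 / 139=0.11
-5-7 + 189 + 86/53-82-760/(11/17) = -628429/583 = -1077.92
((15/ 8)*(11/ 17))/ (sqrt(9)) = 0.40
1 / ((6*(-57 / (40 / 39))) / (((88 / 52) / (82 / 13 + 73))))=-440 / 6875739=-0.00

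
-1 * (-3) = 3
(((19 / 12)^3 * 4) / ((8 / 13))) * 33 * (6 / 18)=980837 / 3456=283.81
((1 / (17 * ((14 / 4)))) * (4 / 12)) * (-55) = -0.31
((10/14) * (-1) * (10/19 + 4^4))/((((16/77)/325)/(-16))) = 87122750/19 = 4585407.89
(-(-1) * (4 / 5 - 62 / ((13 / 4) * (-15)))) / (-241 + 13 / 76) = -30704 / 3569085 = -0.01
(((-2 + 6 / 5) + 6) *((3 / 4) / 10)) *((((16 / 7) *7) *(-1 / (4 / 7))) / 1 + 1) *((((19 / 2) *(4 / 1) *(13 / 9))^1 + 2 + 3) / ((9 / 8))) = -14014 / 25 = -560.56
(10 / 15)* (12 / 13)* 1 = 8 / 13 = 0.62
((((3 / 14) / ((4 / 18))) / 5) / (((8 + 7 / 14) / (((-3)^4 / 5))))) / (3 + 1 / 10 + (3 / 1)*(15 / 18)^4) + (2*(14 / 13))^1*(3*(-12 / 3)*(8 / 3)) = -5229630424 / 75965435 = -68.84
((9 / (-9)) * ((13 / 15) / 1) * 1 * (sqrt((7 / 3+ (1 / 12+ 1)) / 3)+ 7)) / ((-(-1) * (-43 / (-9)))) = -273 / 215- 13 * sqrt(41) / 430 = -1.46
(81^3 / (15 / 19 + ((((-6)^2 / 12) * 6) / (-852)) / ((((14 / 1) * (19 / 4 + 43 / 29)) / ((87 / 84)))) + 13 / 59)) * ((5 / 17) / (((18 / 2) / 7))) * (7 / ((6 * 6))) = 503607224111985 / 21507884509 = 23415.01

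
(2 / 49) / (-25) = -2 / 1225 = -0.00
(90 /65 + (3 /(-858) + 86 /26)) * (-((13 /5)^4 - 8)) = -31595301 /178750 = -176.76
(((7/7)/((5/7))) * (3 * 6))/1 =126/5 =25.20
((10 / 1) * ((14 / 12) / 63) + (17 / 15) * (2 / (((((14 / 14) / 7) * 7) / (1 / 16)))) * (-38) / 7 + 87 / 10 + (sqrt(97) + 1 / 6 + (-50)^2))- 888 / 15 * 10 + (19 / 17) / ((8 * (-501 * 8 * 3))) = sqrt(97) + 329030967781 / 171702720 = 1926.13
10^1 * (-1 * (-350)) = 3500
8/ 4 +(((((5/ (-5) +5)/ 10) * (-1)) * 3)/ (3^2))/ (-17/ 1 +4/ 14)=3524/ 1755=2.01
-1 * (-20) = 20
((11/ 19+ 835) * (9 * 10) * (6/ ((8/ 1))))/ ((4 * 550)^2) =107163/ 9196000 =0.01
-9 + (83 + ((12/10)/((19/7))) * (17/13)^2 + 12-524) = -437.24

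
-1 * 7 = -7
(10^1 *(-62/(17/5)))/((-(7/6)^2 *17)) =111600/14161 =7.88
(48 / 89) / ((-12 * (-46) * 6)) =1 / 6141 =0.00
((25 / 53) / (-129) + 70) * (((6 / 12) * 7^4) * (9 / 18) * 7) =8043241955 / 27348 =294107.14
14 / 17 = 0.82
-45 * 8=-360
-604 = -604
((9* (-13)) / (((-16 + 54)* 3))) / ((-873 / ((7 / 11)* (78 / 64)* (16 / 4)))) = 1183 / 324368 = 0.00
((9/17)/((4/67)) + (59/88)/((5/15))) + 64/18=194347/13464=14.43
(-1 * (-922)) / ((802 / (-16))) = -18.39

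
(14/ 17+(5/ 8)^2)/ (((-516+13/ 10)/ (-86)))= 284015/ 1399984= 0.20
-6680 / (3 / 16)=-106880 / 3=-35626.67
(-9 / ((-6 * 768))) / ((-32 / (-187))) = 187 / 16384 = 0.01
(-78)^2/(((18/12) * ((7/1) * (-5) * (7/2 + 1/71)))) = -575952/17465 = -32.98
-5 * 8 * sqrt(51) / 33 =-40 * sqrt(51) / 33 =-8.66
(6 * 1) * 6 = 36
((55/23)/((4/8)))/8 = 55/92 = 0.60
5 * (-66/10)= -33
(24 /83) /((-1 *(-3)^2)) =-8 /249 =-0.03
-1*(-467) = 467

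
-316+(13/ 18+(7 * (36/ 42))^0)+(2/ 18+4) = -1861/ 6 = -310.17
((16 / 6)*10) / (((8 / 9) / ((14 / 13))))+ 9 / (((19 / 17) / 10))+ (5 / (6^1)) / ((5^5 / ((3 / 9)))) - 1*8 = 291307747 / 2778750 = 104.83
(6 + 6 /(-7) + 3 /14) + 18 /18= 89 /14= 6.36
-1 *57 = -57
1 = 1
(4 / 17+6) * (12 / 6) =12.47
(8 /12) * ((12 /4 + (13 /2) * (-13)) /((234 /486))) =-1467 /13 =-112.85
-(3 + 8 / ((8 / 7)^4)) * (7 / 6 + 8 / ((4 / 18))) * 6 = -877951 / 512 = -1714.75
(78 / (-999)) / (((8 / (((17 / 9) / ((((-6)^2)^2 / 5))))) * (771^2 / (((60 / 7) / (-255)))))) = 65 / 16162127949744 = 0.00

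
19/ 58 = 0.33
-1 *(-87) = 87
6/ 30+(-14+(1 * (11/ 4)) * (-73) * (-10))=19937/ 10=1993.70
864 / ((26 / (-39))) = -1296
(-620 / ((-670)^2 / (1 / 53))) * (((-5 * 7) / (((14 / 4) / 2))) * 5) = 620 / 237917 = 0.00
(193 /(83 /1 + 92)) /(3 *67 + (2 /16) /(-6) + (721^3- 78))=9264 /3148366065425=0.00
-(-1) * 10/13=10/13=0.77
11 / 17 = 0.65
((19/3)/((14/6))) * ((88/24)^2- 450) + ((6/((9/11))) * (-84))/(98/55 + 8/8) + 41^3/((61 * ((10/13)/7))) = 5798311111/653310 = 8875.28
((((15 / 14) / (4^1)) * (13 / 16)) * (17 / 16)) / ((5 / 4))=663 / 3584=0.18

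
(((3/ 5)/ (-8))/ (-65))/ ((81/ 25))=1/ 2808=0.00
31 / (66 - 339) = -31 / 273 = -0.11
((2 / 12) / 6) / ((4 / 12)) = 1 / 12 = 0.08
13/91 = 1/7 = 0.14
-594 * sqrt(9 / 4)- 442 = -1333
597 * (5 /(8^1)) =2985 /8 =373.12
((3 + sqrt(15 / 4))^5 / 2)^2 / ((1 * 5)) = 429688.86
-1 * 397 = -397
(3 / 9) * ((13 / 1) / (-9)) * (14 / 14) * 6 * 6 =-52 / 3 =-17.33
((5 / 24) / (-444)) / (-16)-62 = -10570747 / 170496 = -62.00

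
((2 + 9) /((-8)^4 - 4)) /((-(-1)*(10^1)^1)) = 1 /3720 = 0.00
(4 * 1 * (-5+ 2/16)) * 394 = -7683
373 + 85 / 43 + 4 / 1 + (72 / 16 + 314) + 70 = 66003 / 86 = 767.48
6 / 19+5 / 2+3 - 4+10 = 449 / 38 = 11.82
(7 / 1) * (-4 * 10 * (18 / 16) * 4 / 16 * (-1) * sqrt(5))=315 * sqrt(5) / 4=176.09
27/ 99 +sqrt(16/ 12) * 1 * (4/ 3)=3/ 11 +8 * sqrt(3)/ 9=1.81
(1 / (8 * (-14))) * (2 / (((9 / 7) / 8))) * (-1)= 1 / 9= 0.11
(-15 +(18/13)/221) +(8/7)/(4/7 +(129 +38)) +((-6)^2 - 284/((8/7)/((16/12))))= -61516955/198237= -310.32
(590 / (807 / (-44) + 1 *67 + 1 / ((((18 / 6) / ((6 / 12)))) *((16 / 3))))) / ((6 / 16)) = 1661440 / 51417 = 32.31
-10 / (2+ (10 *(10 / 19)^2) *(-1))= 1805 / 139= 12.99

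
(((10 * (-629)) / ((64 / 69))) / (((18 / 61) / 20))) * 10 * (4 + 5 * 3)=-2095906625 / 24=-87329442.71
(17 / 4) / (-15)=-17 / 60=-0.28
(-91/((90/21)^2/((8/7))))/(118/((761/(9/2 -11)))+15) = -484757/1197900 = -0.40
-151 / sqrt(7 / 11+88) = -16.04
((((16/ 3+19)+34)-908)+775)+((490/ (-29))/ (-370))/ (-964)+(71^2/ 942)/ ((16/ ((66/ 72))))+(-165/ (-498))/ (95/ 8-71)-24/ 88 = -137047391538307367/ 1836149882295168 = -74.64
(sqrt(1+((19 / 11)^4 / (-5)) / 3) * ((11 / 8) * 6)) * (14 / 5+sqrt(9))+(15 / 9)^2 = 25 / 9+29 * sqrt(1339410) / 1100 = 33.29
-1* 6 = -6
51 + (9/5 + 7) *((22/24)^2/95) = 873431/17100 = 51.08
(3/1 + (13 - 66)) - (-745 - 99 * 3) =992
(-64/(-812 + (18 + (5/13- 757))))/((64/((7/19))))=91/383002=0.00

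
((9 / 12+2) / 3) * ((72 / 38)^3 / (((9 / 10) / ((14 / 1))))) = 665280 / 6859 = 96.99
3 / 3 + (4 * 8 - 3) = 30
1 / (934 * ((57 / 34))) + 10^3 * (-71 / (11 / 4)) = -7559795813 / 292809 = -25818.18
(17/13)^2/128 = 289/21632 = 0.01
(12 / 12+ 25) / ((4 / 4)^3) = 26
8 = 8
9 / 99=1 / 11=0.09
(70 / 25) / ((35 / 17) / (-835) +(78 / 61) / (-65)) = -2424506 / 19169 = -126.48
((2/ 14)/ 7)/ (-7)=-1/ 343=-0.00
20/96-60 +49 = -259/24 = -10.79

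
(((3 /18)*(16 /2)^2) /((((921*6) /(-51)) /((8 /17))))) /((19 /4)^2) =-2048 /997443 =-0.00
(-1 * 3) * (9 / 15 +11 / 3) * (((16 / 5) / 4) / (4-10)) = 128 / 75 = 1.71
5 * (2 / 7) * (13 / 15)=26 / 21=1.24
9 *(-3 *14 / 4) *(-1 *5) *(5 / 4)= 4725 / 8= 590.62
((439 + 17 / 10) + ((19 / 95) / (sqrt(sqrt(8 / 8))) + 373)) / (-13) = -8139 / 130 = -62.61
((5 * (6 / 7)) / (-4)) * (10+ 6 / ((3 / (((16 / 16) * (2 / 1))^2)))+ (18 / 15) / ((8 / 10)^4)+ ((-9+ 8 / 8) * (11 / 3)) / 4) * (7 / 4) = -26105 / 1024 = -25.49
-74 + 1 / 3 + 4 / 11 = -2419 / 33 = -73.30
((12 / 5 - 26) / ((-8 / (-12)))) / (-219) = 59 / 365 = 0.16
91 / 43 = 2.12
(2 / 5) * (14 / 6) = 0.93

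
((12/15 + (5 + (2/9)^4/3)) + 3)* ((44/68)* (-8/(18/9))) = -38109808/1673055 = -22.78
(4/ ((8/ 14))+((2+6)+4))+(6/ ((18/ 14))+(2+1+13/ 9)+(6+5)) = 352/ 9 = 39.11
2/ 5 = 0.40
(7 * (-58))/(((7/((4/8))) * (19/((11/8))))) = -319/152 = -2.10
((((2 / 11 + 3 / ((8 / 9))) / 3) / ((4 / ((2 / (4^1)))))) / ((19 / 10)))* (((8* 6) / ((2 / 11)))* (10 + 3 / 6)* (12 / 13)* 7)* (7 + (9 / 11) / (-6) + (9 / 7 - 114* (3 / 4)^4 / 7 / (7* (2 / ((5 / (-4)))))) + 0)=66929877675 / 5564416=12028.19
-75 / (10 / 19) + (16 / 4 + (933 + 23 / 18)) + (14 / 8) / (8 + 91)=35015 / 44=795.80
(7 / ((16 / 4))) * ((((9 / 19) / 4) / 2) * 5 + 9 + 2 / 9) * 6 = 91147 / 912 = 99.94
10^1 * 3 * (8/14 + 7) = 1590/7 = 227.14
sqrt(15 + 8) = 4.80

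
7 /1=7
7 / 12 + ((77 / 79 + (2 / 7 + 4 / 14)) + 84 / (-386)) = 2448571 / 1280748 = 1.91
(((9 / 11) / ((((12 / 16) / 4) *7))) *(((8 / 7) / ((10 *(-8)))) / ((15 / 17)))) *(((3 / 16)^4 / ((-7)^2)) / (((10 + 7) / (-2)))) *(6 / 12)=81 / 5408972800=0.00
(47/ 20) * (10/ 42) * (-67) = -3149/ 84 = -37.49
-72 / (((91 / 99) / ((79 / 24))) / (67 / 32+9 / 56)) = -11848815 / 20384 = -581.28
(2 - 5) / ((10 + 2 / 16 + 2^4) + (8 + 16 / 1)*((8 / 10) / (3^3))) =-1080 / 9661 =-0.11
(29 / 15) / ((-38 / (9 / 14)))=-87 / 2660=-0.03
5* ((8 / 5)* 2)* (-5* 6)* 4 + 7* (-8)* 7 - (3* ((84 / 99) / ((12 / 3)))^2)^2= -304652329 / 131769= -2312.02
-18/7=-2.57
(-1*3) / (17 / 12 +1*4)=-36 / 65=-0.55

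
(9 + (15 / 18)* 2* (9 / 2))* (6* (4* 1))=396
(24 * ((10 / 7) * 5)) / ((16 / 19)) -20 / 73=103885 / 511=203.30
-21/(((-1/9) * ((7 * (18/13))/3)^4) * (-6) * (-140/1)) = 28561/13829760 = 0.00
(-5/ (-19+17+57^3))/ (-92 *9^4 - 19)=5/ 111787028521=0.00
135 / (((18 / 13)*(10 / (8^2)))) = 624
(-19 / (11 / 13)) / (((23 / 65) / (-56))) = 3553.68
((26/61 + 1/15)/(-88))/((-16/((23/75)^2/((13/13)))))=21689/658800000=0.00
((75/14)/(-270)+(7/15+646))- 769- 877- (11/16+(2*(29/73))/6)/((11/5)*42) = -2696898371/2698080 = -999.56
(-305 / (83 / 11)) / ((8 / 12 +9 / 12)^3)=-5797440 / 407779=-14.22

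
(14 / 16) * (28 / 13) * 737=36113 / 26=1388.96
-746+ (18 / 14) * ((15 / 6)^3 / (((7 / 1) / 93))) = -187807 / 392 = -479.10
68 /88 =17 /22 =0.77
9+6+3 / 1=18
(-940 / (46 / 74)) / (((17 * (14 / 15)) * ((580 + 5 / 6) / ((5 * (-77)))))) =17216100 / 272527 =63.17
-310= -310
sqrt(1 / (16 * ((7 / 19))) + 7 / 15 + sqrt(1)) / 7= sqrt(288645) / 2940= 0.18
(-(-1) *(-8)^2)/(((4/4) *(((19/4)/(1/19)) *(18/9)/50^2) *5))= 64000/361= 177.29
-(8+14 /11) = -9.27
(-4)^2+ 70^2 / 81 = 6196 / 81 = 76.49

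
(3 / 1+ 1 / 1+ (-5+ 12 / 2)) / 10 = 1 / 2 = 0.50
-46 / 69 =-2 / 3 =-0.67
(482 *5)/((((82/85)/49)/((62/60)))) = 31116715/246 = 126490.71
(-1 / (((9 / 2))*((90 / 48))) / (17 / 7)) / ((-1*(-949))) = -112 / 2177955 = -0.00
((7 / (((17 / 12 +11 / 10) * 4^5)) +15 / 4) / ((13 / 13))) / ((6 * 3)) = 48355 / 231936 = 0.21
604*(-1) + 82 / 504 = -152167 / 252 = -603.84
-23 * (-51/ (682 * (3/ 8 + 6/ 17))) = 26588/ 11253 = 2.36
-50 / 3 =-16.67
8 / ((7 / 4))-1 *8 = -24 / 7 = -3.43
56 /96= 7 /12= 0.58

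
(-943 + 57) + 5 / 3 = -884.33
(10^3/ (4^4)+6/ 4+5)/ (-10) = -333/ 320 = -1.04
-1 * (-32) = 32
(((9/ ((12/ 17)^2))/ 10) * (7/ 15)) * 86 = 72.49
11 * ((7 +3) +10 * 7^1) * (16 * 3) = 42240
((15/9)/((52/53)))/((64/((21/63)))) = 265/29952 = 0.01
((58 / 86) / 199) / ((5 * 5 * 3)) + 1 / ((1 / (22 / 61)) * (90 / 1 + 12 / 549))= 21417448 / 5286300675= 0.00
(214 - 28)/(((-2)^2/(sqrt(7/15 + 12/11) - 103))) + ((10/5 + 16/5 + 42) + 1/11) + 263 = -492713/110 + 31 * sqrt(42405)/110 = -4421.18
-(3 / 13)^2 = -9 / 169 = -0.05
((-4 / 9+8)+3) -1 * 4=59 / 9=6.56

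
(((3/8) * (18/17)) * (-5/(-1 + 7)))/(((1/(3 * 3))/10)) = -2025/68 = -29.78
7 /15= 0.47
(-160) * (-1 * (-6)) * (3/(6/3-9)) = 2880/7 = 411.43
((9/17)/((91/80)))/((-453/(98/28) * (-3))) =40/33371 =0.00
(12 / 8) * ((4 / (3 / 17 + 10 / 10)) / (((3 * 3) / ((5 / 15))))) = 17 / 90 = 0.19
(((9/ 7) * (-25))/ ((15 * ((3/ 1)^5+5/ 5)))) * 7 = -15/ 244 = -0.06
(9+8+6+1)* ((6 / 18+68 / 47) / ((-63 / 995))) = -1997960 / 2961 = -674.76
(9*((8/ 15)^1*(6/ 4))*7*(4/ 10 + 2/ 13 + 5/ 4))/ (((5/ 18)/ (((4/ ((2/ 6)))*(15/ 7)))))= 2735208/ 325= 8416.02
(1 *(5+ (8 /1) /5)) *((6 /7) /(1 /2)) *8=3168 /35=90.51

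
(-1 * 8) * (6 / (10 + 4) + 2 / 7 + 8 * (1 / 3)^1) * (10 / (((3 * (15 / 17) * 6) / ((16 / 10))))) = -77248 / 2835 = -27.25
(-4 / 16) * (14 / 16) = -7 / 32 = -0.22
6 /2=3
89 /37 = 2.41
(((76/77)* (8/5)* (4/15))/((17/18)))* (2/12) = 2432/32725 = 0.07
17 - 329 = -312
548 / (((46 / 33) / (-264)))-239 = -2392585 / 23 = -104025.43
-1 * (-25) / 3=25 / 3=8.33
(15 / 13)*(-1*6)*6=-540 / 13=-41.54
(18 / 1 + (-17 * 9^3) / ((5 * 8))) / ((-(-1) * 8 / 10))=-364.78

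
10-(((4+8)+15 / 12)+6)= -37 / 4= -9.25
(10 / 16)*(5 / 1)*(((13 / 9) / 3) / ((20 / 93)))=2015 / 288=7.00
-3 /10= -0.30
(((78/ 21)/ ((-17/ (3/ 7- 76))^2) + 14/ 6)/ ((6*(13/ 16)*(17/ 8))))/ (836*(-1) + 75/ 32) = -46124005376/ 5259733437231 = -0.01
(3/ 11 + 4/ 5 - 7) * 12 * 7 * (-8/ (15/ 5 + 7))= 109536/ 275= 398.31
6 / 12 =1 / 2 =0.50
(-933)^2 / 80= 870489 / 80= 10881.11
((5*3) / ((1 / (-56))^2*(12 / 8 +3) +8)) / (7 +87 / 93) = 97216 / 411517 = 0.24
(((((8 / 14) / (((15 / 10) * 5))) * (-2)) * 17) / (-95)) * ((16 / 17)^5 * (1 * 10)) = 33554432 / 166624395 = 0.20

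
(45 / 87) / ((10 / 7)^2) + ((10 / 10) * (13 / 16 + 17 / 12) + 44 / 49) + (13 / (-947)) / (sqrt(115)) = 1152911 / 341040-13 * sqrt(115) / 108905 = 3.38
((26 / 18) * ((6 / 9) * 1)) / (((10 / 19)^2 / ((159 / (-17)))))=-248729 / 7650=-32.51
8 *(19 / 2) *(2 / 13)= 152 / 13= 11.69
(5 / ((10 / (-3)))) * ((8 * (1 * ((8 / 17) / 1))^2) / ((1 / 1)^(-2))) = -768 / 289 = -2.66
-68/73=-0.93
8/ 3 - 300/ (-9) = 36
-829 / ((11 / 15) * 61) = -12435 / 671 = -18.53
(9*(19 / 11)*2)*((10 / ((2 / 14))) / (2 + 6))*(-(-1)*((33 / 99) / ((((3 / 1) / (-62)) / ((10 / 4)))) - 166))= -1096585 / 22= -49844.77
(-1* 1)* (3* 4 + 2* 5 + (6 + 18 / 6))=-31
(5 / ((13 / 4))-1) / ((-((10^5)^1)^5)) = -7 / 130000000000000000000000000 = -0.00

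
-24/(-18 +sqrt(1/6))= 24*sqrt(6)/1943 +2592/1943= 1.36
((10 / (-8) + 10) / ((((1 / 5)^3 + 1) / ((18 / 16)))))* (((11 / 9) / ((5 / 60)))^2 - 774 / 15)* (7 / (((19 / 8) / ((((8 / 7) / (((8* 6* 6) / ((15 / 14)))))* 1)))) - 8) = -12754.30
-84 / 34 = -42 / 17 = -2.47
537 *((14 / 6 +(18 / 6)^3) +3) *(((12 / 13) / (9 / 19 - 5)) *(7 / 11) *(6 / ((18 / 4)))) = -18474232 / 6149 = -3004.43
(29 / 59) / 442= 29 / 26078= 0.00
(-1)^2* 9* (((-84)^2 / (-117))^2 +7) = 5542551 / 169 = 32796.16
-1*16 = -16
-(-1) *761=761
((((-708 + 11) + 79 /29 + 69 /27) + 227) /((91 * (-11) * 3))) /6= 60646 /2351349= 0.03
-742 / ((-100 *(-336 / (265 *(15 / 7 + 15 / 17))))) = -8427 / 476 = -17.70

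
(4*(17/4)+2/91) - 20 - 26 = -2637/91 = -28.98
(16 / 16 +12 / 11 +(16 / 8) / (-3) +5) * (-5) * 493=-522580 / 33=-15835.76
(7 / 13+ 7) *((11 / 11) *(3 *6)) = 1764 / 13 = 135.69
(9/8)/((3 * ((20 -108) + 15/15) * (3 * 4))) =-1/2784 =-0.00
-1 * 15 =-15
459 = 459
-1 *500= -500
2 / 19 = 0.11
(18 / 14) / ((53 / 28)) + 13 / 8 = 977 / 424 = 2.30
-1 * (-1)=1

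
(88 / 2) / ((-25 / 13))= -572 / 25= -22.88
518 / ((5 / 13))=6734 / 5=1346.80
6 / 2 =3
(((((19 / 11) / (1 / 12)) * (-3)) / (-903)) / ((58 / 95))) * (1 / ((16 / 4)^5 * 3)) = 1805 / 49161728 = 0.00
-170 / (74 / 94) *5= -39950 / 37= -1079.73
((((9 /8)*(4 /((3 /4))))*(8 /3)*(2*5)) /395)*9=288 /79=3.65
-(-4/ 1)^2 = -16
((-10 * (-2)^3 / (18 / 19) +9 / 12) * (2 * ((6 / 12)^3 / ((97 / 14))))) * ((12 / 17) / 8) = 0.27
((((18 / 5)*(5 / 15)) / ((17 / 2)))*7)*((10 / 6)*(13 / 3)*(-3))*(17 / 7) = -52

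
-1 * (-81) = 81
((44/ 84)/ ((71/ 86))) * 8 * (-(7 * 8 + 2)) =-438944/ 1491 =-294.40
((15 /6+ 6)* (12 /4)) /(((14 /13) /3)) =1989 /28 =71.04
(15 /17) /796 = 0.00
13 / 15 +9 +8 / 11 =1748 / 165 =10.59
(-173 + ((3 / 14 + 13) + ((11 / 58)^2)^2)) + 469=24494658079 / 79215472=309.22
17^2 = 289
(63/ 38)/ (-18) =-7/ 76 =-0.09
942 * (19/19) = 942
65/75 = 13/15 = 0.87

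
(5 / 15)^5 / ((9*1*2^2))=1 / 8748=0.00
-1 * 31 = -31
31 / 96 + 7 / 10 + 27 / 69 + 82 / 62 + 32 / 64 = 3.24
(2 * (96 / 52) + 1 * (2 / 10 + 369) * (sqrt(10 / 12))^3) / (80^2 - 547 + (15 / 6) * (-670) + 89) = 48 / 55471 + 923 * sqrt(30) / 76806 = 0.07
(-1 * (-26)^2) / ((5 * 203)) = -676 / 1015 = -0.67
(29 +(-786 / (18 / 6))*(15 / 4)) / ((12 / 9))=-5721 / 8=-715.12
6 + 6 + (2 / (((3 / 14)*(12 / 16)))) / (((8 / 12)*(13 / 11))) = 1084 / 39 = 27.79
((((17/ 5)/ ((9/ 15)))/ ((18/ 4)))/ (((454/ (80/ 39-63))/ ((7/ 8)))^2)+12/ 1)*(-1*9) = -3255099813905/ 30096233856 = -108.16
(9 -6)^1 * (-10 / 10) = -3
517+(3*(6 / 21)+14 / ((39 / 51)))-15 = 47426 / 91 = 521.16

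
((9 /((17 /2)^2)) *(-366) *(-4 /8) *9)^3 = 8635644.82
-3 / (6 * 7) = -1 / 14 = -0.07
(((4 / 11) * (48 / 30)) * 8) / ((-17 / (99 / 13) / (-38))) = 79.23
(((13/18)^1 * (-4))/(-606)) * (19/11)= 0.01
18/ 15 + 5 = 31/ 5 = 6.20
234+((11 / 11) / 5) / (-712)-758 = -1865441 / 3560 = -524.00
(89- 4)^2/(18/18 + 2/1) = 7225/3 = 2408.33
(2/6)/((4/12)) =1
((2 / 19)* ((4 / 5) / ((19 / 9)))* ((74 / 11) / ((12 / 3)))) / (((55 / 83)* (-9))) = -12284 / 1092025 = -0.01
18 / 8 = 9 / 4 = 2.25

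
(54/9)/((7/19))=114/7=16.29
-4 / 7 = -0.57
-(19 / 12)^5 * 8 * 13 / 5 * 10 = -32189287 / 15552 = -2069.78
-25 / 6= -4.17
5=5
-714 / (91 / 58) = -5916 / 13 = -455.08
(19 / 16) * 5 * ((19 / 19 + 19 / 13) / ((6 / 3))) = 95 / 13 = 7.31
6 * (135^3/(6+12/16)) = 2187000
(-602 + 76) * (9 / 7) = -4734 / 7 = -676.29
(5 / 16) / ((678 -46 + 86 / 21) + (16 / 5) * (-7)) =525 / 1031008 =0.00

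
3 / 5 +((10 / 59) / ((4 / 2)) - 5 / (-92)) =20059 / 27140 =0.74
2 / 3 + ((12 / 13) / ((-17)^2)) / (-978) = 1224776 / 1837173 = 0.67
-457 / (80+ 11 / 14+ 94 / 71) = -454258 / 81617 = -5.57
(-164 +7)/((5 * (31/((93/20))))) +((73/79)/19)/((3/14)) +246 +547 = 355069187/450300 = 788.52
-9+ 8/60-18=-403/15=-26.87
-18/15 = -6/5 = -1.20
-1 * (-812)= 812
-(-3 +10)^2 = -49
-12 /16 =-3 /4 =-0.75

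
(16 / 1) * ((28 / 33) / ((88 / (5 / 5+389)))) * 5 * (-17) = -618800 / 121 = -5114.05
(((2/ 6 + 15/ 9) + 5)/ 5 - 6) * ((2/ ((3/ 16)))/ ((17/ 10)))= -1472/ 51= -28.86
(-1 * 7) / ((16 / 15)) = -105 / 16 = -6.56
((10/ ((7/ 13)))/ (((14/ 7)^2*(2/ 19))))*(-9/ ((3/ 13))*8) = -96330/ 7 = -13761.43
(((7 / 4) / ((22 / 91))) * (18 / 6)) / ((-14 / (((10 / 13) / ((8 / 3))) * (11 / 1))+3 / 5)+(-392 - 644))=-28665 / 1372552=-0.02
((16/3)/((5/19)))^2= 92416/225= 410.74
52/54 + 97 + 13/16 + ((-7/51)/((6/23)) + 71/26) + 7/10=48538007/477360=101.68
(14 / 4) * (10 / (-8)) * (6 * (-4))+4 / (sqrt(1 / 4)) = 113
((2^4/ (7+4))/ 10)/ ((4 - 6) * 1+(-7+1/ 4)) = -32/ 1925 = -0.02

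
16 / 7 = 2.29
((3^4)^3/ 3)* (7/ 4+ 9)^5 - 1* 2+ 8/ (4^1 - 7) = 78126313942027/ 3072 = 25431742819.67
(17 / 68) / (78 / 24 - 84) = -1 / 323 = -0.00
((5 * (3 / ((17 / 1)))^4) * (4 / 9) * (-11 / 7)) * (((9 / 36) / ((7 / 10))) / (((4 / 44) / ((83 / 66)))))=-68475 / 4092529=-0.02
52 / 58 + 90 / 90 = 1.90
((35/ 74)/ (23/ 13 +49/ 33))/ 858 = 35/ 206608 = 0.00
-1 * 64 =-64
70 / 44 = 35 / 22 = 1.59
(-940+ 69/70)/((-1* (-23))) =-65731/1610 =-40.83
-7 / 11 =-0.64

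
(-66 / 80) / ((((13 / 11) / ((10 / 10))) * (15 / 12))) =-363 / 650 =-0.56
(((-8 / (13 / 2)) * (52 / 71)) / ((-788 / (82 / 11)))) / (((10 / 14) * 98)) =656 / 5384995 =0.00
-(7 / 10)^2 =-49 / 100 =-0.49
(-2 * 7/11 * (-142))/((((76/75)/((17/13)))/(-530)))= -123609.77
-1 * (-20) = 20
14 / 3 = 4.67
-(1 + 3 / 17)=-1.18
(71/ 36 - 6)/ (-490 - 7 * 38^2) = 145/ 381528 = 0.00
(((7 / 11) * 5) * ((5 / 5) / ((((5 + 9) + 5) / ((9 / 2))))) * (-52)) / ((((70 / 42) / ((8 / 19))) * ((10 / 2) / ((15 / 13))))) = -9072 / 3971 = -2.28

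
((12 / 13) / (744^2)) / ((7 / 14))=0.00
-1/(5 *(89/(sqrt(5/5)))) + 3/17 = 1318/7565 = 0.17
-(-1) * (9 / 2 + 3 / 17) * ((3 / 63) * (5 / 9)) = 265 / 2142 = 0.12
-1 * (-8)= 8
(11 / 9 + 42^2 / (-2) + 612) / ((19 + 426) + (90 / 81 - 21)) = -2419 / 3826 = -0.63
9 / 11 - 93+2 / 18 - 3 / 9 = -9148 / 99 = -92.40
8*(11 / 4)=22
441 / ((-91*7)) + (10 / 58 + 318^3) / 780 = 41226.78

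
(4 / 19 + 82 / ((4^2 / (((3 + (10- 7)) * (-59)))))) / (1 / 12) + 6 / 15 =-21768.07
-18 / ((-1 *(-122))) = -0.15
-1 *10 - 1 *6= -16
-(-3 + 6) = -3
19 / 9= 2.11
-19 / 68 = -0.28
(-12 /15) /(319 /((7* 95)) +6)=-532 /4309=-0.12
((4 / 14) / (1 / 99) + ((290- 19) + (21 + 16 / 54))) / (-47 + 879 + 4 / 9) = 30295 / 78666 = 0.39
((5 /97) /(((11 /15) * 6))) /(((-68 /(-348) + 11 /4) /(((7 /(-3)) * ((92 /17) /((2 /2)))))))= -37352 /743699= -0.05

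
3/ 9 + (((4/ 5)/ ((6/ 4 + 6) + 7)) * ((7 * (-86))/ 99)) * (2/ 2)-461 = -6617686/ 14355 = -461.00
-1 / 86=-0.01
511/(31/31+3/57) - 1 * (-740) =24509/20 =1225.45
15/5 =3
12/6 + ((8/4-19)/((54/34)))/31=1385/837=1.65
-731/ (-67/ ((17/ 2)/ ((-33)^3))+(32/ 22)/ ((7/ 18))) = -0.00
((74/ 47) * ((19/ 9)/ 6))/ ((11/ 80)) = 56240/ 13959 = 4.03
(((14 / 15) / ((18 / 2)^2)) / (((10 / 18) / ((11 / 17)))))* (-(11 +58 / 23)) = -47894 / 263925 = -0.18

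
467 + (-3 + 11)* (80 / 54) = 12929 / 27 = 478.85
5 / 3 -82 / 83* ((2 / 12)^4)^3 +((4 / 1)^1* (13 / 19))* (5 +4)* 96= 4061497441645813 / 1716392871936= 2366.30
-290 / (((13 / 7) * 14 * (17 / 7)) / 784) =-795760 / 221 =-3600.72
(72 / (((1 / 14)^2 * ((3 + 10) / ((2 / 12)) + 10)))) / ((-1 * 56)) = -63 / 22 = -2.86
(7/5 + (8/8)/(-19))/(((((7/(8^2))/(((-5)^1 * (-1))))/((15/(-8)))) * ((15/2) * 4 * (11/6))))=-3072/1463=-2.10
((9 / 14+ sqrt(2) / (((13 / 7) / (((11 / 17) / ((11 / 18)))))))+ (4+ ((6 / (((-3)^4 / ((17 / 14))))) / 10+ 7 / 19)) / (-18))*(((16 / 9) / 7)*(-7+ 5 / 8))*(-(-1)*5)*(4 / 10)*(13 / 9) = -8*sqrt(2) / 3 -57092477 / 30541455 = -5.64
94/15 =6.27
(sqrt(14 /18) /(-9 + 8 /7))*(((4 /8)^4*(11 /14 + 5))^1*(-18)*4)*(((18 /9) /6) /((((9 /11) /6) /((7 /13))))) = 189*sqrt(7) /130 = 3.85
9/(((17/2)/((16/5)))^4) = 9437184/52200625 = 0.18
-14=-14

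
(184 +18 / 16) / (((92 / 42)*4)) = 31101 / 1472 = 21.13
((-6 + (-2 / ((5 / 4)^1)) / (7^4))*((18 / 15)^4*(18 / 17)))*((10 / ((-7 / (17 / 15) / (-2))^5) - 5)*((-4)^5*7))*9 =-807641483242019291136 / 191409408203125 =-4219445.07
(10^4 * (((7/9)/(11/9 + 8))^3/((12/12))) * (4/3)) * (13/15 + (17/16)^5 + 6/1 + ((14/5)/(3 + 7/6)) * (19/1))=14154086159045/84313423872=167.87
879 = 879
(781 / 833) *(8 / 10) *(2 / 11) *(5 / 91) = 568 / 75803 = 0.01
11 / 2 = 5.50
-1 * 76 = -76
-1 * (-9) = 9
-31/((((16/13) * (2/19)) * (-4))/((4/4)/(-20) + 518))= 79318863/2560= 30983.93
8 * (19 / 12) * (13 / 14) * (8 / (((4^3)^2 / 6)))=247 / 1792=0.14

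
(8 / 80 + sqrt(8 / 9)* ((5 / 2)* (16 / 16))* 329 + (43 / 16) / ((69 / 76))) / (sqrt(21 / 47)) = sqrt(987)* (4223 + 756700* sqrt(2)) / 28980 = 1164.69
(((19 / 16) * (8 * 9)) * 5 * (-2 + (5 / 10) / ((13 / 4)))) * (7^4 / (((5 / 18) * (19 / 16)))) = -74680704 / 13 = -5744669.54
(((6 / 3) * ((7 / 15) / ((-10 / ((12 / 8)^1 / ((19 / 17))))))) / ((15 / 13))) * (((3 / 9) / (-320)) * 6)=1547 / 2280000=0.00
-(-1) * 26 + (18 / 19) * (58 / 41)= 21298 / 779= 27.34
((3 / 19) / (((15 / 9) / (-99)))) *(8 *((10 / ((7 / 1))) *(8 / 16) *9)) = -64152 / 133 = -482.35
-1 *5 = -5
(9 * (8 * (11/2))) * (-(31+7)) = -15048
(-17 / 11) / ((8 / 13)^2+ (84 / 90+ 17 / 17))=-43095 / 64471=-0.67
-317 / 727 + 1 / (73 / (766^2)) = 426548471 / 53071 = 8037.32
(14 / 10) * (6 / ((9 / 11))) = 154 / 15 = 10.27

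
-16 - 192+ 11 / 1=-197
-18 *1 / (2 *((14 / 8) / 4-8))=144 / 121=1.19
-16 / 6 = -8 / 3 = -2.67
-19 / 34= -0.56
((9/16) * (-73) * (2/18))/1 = -4.56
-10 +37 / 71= -9.48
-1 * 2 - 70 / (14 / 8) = -42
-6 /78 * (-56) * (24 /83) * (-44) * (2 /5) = -118272 /5395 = -21.92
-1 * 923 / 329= -923 / 329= -2.81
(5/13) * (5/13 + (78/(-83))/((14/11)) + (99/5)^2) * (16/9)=1183362448/4418505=267.82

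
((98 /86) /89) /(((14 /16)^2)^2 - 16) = -200704 /241617645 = -0.00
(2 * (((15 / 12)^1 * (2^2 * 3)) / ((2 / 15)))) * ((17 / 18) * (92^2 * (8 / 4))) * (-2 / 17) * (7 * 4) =-11849600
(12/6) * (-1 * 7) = -14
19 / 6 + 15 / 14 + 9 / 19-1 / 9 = 5507 / 1197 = 4.60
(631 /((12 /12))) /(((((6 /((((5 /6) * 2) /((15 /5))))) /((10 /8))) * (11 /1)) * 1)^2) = 394375 /5645376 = 0.07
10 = 10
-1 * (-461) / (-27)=-461 / 27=-17.07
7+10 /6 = 26 /3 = 8.67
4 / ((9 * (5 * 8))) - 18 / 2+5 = -359 / 90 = -3.99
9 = 9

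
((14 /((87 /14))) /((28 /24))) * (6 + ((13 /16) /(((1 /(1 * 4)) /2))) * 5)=2156 /29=74.34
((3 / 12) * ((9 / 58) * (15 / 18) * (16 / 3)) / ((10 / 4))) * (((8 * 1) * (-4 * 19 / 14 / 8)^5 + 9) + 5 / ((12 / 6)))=22263805 / 31193792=0.71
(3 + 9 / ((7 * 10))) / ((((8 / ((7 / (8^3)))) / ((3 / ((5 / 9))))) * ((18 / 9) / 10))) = 5913 / 40960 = 0.14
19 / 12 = 1.58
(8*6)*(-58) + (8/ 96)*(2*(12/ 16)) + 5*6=-22031/ 8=-2753.88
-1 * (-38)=38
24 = 24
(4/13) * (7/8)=7/26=0.27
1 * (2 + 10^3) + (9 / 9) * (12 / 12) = 1003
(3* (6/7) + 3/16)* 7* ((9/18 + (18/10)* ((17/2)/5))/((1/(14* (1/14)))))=27501/400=68.75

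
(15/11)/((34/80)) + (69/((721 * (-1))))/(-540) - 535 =-12905967799/24268860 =-531.79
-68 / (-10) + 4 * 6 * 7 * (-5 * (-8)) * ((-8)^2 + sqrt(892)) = 13440 * sqrt(223) + 2150434 / 5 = 630788.80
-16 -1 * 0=-16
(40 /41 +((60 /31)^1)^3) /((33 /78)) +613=8497347873 /13435741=632.44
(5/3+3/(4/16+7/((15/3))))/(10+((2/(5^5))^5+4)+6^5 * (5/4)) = 34272670745849609375/95731616020202636719806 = 0.00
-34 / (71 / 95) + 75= 2095 / 71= 29.51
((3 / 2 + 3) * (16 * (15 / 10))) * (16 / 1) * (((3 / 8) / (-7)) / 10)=-324 / 35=-9.26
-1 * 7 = -7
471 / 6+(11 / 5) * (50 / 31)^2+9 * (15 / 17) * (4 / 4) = 3011379 / 32674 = 92.16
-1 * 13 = -13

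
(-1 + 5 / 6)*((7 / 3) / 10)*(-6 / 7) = 1 / 30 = 0.03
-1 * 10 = -10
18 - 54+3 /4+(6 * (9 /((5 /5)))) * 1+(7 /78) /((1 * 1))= 2939 /156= 18.84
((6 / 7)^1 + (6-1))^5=115856201 / 16807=6893.33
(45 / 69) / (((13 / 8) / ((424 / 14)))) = 12.15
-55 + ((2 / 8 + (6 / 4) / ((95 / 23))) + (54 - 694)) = -263867 / 380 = -694.39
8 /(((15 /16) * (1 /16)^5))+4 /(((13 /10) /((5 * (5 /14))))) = 12213820748 /1365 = 8947854.03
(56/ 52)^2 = 196/ 169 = 1.16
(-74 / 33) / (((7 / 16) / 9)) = -3552 / 77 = -46.13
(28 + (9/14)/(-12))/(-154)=-1565/8624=-0.18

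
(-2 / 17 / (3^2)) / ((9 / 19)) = -38 / 1377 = -0.03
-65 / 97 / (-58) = 65 / 5626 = 0.01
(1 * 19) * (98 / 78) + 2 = 1009 / 39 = 25.87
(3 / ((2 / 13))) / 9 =13 / 6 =2.17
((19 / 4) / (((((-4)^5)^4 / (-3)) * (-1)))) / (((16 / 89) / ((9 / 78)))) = 15219 / 1829587348619264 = 0.00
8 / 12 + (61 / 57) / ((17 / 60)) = 4306 / 969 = 4.44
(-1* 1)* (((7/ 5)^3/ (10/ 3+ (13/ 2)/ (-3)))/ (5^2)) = -294/ 3125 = -0.09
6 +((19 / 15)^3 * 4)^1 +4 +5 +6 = 98311 / 3375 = 29.13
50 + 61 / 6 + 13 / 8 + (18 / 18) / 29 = 43031 / 696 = 61.83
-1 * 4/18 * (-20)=40/9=4.44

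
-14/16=-7/8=-0.88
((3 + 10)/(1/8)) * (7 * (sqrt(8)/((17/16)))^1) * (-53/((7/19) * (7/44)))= -147457024 * sqrt(2)/119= -1752401.04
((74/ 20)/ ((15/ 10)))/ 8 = 37/ 120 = 0.31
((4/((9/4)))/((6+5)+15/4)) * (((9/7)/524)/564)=4/7628523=0.00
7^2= 49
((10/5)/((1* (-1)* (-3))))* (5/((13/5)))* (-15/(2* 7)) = -125/91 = -1.37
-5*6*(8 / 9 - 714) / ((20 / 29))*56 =5211416 / 3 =1737138.67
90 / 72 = 1.25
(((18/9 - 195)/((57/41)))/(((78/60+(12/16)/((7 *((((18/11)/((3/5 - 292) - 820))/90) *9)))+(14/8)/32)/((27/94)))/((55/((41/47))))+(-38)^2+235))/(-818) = 0.00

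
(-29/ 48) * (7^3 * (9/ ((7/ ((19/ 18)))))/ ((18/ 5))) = -78.12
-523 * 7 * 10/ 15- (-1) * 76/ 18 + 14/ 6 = -21907/ 9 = -2434.11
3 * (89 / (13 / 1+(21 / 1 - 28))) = 89 / 2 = 44.50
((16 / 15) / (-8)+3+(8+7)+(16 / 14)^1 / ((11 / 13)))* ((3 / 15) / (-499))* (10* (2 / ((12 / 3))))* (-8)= 177568 / 576345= 0.31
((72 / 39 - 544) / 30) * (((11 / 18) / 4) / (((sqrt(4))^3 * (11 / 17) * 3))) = -14977 / 84240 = -0.18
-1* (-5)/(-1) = -5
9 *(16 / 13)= 144 / 13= 11.08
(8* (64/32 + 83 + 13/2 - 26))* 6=3144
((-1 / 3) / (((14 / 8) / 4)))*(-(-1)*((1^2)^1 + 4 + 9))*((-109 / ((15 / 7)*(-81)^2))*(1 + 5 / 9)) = 341824 / 2657205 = 0.13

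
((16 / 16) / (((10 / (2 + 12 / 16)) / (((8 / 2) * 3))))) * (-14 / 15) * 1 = -77 / 25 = -3.08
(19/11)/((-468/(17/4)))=-323/20592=-0.02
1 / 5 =0.20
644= 644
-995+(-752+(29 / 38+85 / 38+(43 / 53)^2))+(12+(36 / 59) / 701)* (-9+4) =-209508118353 / 116177431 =-1803.35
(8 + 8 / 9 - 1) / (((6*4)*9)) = 71 / 1944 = 0.04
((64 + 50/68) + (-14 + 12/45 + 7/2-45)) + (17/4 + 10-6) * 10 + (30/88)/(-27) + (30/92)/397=28273124741/307349460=91.99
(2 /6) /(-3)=-1 /9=-0.11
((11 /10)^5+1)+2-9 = -4.39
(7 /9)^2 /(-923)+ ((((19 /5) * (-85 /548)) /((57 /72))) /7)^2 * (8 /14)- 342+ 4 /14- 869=-582722191474000 /481306774221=-1210.71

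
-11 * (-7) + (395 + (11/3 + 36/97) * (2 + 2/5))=46724/97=481.69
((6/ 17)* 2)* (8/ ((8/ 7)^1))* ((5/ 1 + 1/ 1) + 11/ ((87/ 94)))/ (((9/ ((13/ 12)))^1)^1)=141596/ 13311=10.64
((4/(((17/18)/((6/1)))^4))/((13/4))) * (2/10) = 2176782336/5428865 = 400.96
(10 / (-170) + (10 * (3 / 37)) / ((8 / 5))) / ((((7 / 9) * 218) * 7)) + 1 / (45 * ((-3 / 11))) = -0.08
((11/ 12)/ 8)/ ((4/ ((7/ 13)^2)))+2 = 130331/ 64896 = 2.01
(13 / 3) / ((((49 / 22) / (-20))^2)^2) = 487252480000 / 17294403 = 28174.00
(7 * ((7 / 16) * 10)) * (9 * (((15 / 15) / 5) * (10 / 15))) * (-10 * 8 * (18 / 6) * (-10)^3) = 8820000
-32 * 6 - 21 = -213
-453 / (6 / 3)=-453 / 2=-226.50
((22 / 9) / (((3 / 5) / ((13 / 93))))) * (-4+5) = 1430 / 2511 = 0.57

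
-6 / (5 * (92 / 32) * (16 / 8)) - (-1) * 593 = 68171 / 115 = 592.79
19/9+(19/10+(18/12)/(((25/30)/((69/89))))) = 43307/8010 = 5.41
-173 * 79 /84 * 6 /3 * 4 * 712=-19461808 /21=-926752.76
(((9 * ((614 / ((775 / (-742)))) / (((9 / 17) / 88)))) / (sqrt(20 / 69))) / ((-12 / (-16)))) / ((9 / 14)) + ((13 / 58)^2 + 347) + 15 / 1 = 1217937 / 3364-19083670144 * sqrt(345) / 104625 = -3387580.04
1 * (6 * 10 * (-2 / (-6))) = 20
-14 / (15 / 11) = -154 / 15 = -10.27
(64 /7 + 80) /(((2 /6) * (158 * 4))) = 234 /553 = 0.42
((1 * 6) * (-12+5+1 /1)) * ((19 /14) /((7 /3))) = -1026 /49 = -20.94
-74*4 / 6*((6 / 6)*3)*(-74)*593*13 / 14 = 42214484 / 7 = 6030640.57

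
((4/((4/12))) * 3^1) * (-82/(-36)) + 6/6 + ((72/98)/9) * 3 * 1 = 4079/49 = 83.24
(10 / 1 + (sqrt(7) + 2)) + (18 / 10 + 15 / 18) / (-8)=sqrt(7) + 2801 / 240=14.32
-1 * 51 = -51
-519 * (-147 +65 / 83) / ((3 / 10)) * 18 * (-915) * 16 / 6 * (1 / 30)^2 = -1024569664 / 83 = -12344212.82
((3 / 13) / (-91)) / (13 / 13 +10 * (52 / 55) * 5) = -11 / 209391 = -0.00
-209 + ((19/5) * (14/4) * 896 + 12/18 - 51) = 174862/15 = 11657.47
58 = 58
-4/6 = -2/3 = -0.67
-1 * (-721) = 721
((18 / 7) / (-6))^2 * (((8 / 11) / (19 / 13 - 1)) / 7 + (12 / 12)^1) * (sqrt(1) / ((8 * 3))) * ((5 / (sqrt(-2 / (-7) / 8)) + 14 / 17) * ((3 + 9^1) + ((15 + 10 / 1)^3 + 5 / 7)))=7744578 / 64141 + 38722890 * sqrt(7) / 26411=3999.85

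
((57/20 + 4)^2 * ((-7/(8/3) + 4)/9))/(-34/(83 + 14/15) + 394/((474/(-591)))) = -0.01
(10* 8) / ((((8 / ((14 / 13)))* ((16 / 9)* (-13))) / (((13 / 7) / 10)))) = -0.09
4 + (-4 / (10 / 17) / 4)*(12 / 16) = 109 / 40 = 2.72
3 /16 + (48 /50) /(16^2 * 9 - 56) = 21123 /112400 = 0.19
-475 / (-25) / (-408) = -19 / 408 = -0.05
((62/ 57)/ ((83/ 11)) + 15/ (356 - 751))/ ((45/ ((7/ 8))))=0.00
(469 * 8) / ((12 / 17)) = 15946 / 3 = 5315.33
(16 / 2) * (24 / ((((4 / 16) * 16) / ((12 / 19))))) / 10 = 288 / 95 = 3.03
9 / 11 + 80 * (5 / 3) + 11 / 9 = 13402 / 99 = 135.37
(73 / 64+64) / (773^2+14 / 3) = 12507 / 114726464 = 0.00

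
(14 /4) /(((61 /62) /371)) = 80507 /61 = 1319.79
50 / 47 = 1.06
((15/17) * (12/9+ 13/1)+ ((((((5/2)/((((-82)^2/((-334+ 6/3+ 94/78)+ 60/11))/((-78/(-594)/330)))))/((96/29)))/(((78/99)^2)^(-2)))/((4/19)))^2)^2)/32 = 9974922878404474583689252308116882339762289122916964710129055433442497/25238874631869926387496327744283786131603838548868600828468113067474944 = 0.40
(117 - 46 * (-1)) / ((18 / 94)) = 851.22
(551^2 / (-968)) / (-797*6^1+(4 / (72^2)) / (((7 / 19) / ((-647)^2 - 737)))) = 24591681 / 306326504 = 0.08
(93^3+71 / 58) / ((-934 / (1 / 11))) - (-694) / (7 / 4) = 1327626753 / 4171244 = 318.28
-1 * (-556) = 556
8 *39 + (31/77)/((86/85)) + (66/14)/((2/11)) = 338.33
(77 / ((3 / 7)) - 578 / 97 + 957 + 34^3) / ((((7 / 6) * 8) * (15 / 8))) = 4706600 / 2037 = 2310.55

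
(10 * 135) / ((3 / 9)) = 4050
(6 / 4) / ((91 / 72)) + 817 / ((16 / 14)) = 521293 / 728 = 716.06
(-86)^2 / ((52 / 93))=171957 / 13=13227.46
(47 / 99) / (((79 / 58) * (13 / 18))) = 5452 / 11297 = 0.48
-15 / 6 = -5 / 2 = -2.50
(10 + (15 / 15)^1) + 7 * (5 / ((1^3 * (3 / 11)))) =418 / 3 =139.33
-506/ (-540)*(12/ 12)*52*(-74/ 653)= -486772/ 88155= -5.52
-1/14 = -0.07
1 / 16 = 0.06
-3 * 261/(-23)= 783/23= 34.04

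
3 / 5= 0.60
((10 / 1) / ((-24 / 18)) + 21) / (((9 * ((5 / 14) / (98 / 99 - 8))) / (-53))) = 257474 / 165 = 1560.45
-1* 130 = -130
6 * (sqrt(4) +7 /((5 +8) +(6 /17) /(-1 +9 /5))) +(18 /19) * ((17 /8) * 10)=612261 /17366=35.26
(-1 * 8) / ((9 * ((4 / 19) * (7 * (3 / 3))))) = -38 / 63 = -0.60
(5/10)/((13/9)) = 9/26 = 0.35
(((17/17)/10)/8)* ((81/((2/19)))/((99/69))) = 11799/1760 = 6.70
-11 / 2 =-5.50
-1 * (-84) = 84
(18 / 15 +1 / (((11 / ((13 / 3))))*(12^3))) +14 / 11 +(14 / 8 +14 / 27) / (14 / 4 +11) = 1976471 / 751680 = 2.63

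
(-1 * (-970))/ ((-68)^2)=485/ 2312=0.21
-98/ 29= -3.38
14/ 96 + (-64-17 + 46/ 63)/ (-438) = 72649/ 220752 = 0.33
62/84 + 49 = 2089/42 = 49.74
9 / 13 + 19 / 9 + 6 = 1030 / 117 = 8.80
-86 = -86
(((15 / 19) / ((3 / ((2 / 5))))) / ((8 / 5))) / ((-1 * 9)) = -5 / 684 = -0.01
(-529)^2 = 279841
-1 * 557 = -557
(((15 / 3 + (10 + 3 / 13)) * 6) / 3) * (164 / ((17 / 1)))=293.86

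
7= 7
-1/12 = -0.08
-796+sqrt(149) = -783.79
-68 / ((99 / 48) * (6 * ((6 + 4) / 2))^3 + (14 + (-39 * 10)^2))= -136 / 415603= -0.00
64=64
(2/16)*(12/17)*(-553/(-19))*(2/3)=553/323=1.71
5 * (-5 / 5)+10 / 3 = -5 / 3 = -1.67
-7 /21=-1 /3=-0.33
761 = 761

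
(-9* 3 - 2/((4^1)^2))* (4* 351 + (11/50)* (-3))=-15226239/400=-38065.60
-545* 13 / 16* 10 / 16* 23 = -814775 / 128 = -6365.43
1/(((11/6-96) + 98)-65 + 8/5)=-30/1787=-0.02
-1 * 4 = -4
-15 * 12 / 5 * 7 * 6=-1512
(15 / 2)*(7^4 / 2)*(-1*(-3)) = 108045 / 4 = 27011.25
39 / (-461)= -39 / 461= -0.08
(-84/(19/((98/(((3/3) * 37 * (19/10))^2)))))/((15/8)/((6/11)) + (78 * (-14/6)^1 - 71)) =4390400/12498051401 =0.00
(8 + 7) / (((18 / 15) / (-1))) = -25 / 2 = -12.50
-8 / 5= -1.60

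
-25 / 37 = -0.68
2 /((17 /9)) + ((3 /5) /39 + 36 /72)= 3479 /2210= 1.57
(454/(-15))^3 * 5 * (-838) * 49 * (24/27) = 30739559817344/6075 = 5060009846.48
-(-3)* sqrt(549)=9* sqrt(61)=70.29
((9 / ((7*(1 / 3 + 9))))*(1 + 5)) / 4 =81 / 392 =0.21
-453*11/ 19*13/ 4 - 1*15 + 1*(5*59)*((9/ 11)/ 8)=-1399773/ 1672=-837.18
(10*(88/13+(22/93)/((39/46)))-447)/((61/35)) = -47797015/221247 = -216.03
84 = 84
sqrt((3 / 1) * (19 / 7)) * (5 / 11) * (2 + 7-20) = -5 * sqrt(399) / 7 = -14.27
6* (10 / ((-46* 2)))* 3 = -45 / 23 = -1.96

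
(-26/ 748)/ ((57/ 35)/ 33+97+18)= -455/ 1505996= -0.00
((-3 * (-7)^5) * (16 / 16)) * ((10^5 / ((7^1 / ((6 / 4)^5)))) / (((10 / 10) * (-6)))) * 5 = -9116296875 / 2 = -4558148437.50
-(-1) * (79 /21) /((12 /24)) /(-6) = -79 /63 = -1.25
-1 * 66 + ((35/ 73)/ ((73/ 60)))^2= -1869873906/ 28398241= -65.84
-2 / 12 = -1 / 6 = -0.17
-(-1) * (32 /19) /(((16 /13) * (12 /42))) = 91 /19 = 4.79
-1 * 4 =-4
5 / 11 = 0.45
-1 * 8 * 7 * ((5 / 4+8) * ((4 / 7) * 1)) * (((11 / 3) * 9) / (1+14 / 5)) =-48840 / 19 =-2570.53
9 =9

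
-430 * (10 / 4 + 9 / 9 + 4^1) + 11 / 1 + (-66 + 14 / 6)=-9833 / 3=-3277.67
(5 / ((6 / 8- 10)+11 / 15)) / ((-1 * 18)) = 50 / 1533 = 0.03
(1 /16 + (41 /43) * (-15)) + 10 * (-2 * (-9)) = 114043 /688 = 165.76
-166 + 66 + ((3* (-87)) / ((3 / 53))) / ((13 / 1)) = -5911 / 13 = -454.69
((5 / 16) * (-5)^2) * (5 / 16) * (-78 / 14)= -24375 / 1792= -13.60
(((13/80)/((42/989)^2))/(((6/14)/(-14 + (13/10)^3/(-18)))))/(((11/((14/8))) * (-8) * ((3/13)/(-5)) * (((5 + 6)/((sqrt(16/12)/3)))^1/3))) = -42019386628453 * sqrt(3)/541956096000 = -134.29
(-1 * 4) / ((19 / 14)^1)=-56 / 19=-2.95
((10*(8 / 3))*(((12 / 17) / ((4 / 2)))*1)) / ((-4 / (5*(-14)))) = 2800 / 17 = 164.71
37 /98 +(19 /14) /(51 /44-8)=755 /4214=0.18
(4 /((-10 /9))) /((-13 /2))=36 /65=0.55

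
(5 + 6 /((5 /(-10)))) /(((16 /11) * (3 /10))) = -385 /24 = -16.04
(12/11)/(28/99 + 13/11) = 108/145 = 0.74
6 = 6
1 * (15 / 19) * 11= 165 / 19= 8.68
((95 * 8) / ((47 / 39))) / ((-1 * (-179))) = 29640 / 8413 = 3.52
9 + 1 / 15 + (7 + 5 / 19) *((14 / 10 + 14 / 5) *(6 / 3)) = 19972 / 285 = 70.08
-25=-25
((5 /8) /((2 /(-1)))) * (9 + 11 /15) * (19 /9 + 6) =-24.67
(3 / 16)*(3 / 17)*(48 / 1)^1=27 / 17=1.59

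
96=96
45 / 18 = 5 / 2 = 2.50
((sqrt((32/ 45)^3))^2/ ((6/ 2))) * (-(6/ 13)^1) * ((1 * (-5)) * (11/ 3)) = 720896/ 710775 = 1.01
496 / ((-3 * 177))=-496 / 531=-0.93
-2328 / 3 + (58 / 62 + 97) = -678.06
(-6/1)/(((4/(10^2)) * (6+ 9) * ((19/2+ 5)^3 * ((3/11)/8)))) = -7040/73167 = -0.10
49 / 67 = 0.73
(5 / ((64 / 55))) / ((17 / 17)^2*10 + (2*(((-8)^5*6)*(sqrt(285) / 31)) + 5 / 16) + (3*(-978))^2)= 4469555200*sqrt(285) / 6073160478164537907 + 12133205371925 / 24292641912658151628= 0.00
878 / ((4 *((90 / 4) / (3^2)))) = 439 / 5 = 87.80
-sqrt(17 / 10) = -sqrt(170) / 10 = -1.30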